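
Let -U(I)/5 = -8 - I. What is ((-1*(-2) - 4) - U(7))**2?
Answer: 5929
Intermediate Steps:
U(I) = 40 + 5*I (U(I) = -5*(-8 - I) = 40 + 5*I)
((-1*(-2) - 4) - U(7))**2 = ((-1*(-2) - 4) - (40 + 5*7))**2 = ((2 - 4) - (40 + 35))**2 = (-2 - 1*75)**2 = (-2 - 75)**2 = (-77)**2 = 5929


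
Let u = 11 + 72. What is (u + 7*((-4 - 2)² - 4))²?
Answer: 94249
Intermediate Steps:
u = 83
(u + 7*((-4 - 2)² - 4))² = (83 + 7*((-4 - 2)² - 4))² = (83 + 7*((-6)² - 4))² = (83 + 7*(36 - 4))² = (83 + 7*32)² = (83 + 224)² = 307² = 94249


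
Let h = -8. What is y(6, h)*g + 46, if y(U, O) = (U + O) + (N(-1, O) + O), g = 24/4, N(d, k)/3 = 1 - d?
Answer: 22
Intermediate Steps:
N(d, k) = 3 - 3*d (N(d, k) = 3*(1 - d) = 3 - 3*d)
g = 6 (g = 24*(¼) = 6)
y(U, O) = 6 + U + 2*O (y(U, O) = (U + O) + ((3 - 3*(-1)) + O) = (O + U) + ((3 + 3) + O) = (O + U) + (6 + O) = 6 + U + 2*O)
y(6, h)*g + 46 = (6 + 6 + 2*(-8))*6 + 46 = (6 + 6 - 16)*6 + 46 = -4*6 + 46 = -24 + 46 = 22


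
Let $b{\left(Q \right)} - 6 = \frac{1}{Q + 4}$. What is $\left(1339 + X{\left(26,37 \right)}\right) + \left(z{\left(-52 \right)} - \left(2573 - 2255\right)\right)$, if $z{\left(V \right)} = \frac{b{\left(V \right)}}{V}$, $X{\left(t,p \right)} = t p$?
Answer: $\frac{4949281}{2496} \approx 1982.9$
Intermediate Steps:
$X{\left(t,p \right)} = p t$
$b{\left(Q \right)} = 6 + \frac{1}{4 + Q}$ ($b{\left(Q \right)} = 6 + \frac{1}{Q + 4} = 6 + \frac{1}{4 + Q}$)
$z{\left(V \right)} = \frac{25 + 6 V}{V \left(4 + V\right)}$ ($z{\left(V \right)} = \frac{\frac{1}{4 + V} \left(25 + 6 V\right)}{V} = \frac{25 + 6 V}{V \left(4 + V\right)}$)
$\left(1339 + X{\left(26,37 \right)}\right) + \left(z{\left(-52 \right)} - \left(2573 - 2255\right)\right) = \left(1339 + 37 \cdot 26\right) + \left(\frac{25 + 6 \left(-52\right)}{\left(-52\right) \left(4 - 52\right)} - \left(2573 - 2255\right)\right) = \left(1339 + 962\right) - \left(318 + \frac{25 - 312}{52 \left(-48\right)}\right) = 2301 - \left(318 - - \frac{287}{2496}\right) = 2301 - \frac{794015}{2496} = \frac{4949281}{2496}$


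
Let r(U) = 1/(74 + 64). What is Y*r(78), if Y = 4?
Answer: 2/69 ≈ 0.028986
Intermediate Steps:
r(U) = 1/138
Y*r(78) = 4*(1/138) = 2/69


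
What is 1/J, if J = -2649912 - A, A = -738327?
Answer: -1/1911585 ≈ -5.2313e-7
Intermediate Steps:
J = -1911585 (J = -2649912 - 1*(-738327) = -2649912 + 738327 = -1911585)
1/J = 1/(-1911585) = -1/1911585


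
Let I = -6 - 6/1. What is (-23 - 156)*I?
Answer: 2148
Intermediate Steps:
I = -12 (I = -6 - 6 = -12)
(-23 - 156)*I = (-23 - 156)*(-12) = -179*(-12) = 2148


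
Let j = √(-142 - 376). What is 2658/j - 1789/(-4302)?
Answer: 1789/4302 - 1329*I*√518/259 ≈ 0.41585 - 116.79*I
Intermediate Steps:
j = I*√518 (j = √(-518) = I*√518 ≈ 22.76*I)
2658/j - 1789/(-4302) = 2658/((I*√518)) - 1789/(-4302) = 2658*(-I*√518/518) - 1789*(-1/4302) = -1329*I*√518/259 + 1789/4302 = 1789/4302 - 1329*I*√518/259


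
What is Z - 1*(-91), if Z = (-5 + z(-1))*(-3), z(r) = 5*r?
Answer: 121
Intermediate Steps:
Z = 30 (Z = (-5 + 5*(-1))*(-3) = (-5 - 5)*(-3) = -10*(-3) = 30)
Z - 1*(-91) = 30 - 1*(-91) = 30 + 91 = 121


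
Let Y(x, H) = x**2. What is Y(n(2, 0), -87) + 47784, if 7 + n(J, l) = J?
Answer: 47809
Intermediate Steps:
n(J, l) = -7 + J
Y(n(2, 0), -87) + 47784 = (-7 + 2)**2 + 47784 = (-5)**2 + 47784 = 25 + 47784 = 47809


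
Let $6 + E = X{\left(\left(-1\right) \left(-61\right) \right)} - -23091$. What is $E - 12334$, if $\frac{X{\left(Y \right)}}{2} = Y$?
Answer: $10873$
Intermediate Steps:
$X{\left(Y \right)} = 2 Y$
$E = 23207$ ($E = -6 + \left(2 \left(\left(-1\right) \left(-61\right)\right) - -23091\right) = -6 + \left(2 \cdot 61 + 23091\right) = -6 + \left(122 + 23091\right) = -6 + 23213 = 23207$)
$E - 12334 = 23207 - 12334 = 10873$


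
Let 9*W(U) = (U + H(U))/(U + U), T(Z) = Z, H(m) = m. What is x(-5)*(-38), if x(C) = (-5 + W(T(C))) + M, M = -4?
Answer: 3040/9 ≈ 337.78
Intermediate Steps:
W(U) = ⅑ (W(U) = ((U + U)/(U + U))/9 = ((2*U)/((2*U)))/9 = ((2*U)*(1/(2*U)))/9 = (⅑)*1 = ⅑)
x(C) = -80/9 (x(C) = (-5 + ⅑) - 4 = -44/9 - 4 = -80/9)
x(-5)*(-38) = -80/9*(-38) = 3040/9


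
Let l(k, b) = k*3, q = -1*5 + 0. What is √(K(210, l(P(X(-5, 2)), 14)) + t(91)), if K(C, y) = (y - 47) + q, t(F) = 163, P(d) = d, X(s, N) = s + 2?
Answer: √102 ≈ 10.100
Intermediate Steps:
X(s, N) = 2 + s
q = -5 (q = -5 + 0 = -5)
l(k, b) = 3*k
K(C, y) = -52 + y (K(C, y) = (y - 47) - 5 = (-47 + y) - 5 = -52 + y)
√(K(210, l(P(X(-5, 2)), 14)) + t(91)) = √((-52 + 3*(2 - 5)) + 163) = √((-52 + 3*(-3)) + 163) = √((-52 - 9) + 163) = √(-61 + 163) = √102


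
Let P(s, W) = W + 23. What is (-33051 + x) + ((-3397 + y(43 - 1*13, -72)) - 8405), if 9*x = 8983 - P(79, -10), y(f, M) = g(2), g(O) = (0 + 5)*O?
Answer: -131539/3 ≈ -43846.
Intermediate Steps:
g(O) = 5*O
y(f, M) = 10 (y(f, M) = 5*2 = 10)
P(s, W) = 23 + W
x = 2990/3 (x = (8983 - (23 - 10))/9 = (8983 - 1*13)/9 = (8983 - 13)/9 = (⅑)*8970 = 2990/3 ≈ 996.67)
(-33051 + x) + ((-3397 + y(43 - 1*13, -72)) - 8405) = (-33051 + 2990/3) + ((-3397 + 10) - 8405) = -96163/3 + (-3387 - 8405) = -96163/3 - 11792 = -131539/3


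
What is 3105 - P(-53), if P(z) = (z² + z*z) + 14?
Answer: -2527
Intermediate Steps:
P(z) = 14 + 2*z² (P(z) = (z² + z²) + 14 = 2*z² + 14 = 14 + 2*z²)
3105 - P(-53) = 3105 - (14 + 2*(-53)²) = 3105 - (14 + 2*2809) = 3105 - (14 + 5618) = 3105 - 1*5632 = 3105 - 5632 = -2527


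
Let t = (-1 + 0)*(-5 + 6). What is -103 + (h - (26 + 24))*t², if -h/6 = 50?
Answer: -453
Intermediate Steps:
h = -300 (h = -6*50 = -300)
t = -1 (t = -1*1 = -1)
-103 + (h - (26 + 24))*t² = -103 + (-300 - (26 + 24))*(-1)² = -103 + (-300 - 1*50)*1 = -103 + (-300 - 50)*1 = -103 - 350*1 = -103 - 350 = -453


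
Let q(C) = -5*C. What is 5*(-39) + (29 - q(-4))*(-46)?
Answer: -609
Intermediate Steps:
5*(-39) + (29 - q(-4))*(-46) = 5*(-39) + (29 - (-5)*(-4))*(-46) = -195 + (29 - 1*20)*(-46) = -195 + (29 - 20)*(-46) = -195 + 9*(-46) = -195 - 414 = -609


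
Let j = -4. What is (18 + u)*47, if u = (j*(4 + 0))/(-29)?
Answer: 25286/29 ≈ 871.93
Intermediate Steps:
u = 16/29 (u = -4*(4 + 0)/(-29) = -4*4*(-1/29) = -16*(-1/29) = 16/29 ≈ 0.55172)
(18 + u)*47 = (18 + 16/29)*47 = (538/29)*47 = 25286/29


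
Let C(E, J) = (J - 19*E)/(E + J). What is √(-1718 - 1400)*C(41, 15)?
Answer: -191*I*√3118/14 ≈ -761.8*I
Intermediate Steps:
C(E, J) = (J - 19*E)/(E + J)
√(-1718 - 1400)*C(41, 15) = √(-1718 - 1400)*((15 - 19*41)/(41 + 15)) = √(-3118)*((15 - 779)/56) = (I*√3118)*((1/56)*(-764)) = (I*√3118)*(-191/14) = -191*I*√3118/14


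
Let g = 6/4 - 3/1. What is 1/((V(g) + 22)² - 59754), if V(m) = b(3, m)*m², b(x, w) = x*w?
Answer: -64/3815231 ≈ -1.6775e-5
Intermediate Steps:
b(x, w) = w*x
g = -3/2 (g = 6*(¼) - 3*1 = 3/2 - 3 = -3/2 ≈ -1.5000)
V(m) = 3*m³ (V(m) = (m*3)*m² = (3*m)*m² = 3*m³)
1/((V(g) + 22)² - 59754) = 1/((3*(-3/2)³ + 22)² - 59754) = 1/((3*(-27/8) + 22)² - 59754) = 1/((-81/8 + 22)² - 59754) = 1/((95/8)² - 59754) = 1/(9025/64 - 59754) = 1/(-3815231/64) = -64/3815231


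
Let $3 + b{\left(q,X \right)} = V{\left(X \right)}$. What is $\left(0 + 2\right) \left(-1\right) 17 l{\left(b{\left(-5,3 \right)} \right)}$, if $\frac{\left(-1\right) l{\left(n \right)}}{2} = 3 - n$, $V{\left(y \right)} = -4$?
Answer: $680$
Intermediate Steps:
$b{\left(q,X \right)} = -7$ ($b{\left(q,X \right)} = -3 - 4 = -7$)
$l{\left(n \right)} = -6 + 2 n$ ($l{\left(n \right)} = - 2 \left(3 - n\right) = -6 + 2 n$)
$\left(0 + 2\right) \left(-1\right) 17 l{\left(b{\left(-5,3 \right)} \right)} = \left(0 + 2\right) \left(-1\right) 17 \left(-6 + 2 \left(-7\right)\right) = 2 \left(-1\right) 17 \left(-6 - 14\right) = \left(-2\right) 17 \left(-20\right) = \left(-34\right) \left(-20\right) = 680$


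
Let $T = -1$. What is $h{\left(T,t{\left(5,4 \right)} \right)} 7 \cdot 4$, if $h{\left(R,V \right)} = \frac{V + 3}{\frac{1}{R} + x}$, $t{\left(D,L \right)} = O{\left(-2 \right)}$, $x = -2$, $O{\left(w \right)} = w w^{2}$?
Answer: $\frac{140}{3} \approx 46.667$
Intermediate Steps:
$O{\left(w \right)} = w^{3}$
$t{\left(D,L \right)} = -8$ ($t{\left(D,L \right)} = \left(-2\right)^{3} = -8$)
$h{\left(R,V \right)} = \frac{3 + V}{-2 + \frac{1}{R}}$ ($h{\left(R,V \right)} = \frac{V + 3}{\frac{1}{R} - 2} = \frac{3 + V}{-2 + \frac{1}{R}}$)
$h{\left(T,t{\left(5,4 \right)} \right)} 7 \cdot 4 = - \frac{3 - 8}{1 - -2} \cdot 7 \cdot 4 = \left(-1\right) \frac{1}{1 + 2} \left(-5\right) 7 \cdot 4 = \left(-1\right) \frac{1}{3} \left(-5\right) 7 \cdot 4 = \frac{5}{3} \cdot 7 \cdot 4 = \frac{35}{3} \cdot 4 = \frac{140}{3}$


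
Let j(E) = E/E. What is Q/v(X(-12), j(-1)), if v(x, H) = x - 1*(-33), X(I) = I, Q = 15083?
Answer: 15083/21 ≈ 718.24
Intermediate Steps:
j(E) = 1
v(x, H) = 33 + x (v(x, H) = x + 33 = 33 + x)
Q/v(X(-12), j(-1)) = 15083/(33 - 12) = 15083/21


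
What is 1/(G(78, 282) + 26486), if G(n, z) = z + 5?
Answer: 1/26773 ≈ 3.7351e-5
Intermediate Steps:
G(n, z) = 5 + z
1/(G(78, 282) + 26486) = 1/((5 + 282) + 26486) = 1/(287 + 26486) = 1/26773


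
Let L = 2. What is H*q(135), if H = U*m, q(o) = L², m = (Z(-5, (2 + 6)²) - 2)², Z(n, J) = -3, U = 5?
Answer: 500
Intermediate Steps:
m = 25 (m = (-3 - 2)² = (-5)² = 25)
q(o) = 4 (q(o) = 2² = 4)
H = 125 (H = 5*25 = 125)
H*q(135) = 125*4 = 500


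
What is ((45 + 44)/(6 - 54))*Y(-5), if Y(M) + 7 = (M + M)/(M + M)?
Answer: 89/8 ≈ 11.125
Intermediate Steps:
Y(M) = -6 (Y(M) = -7 + (M + M)/(M + M) = -7 + (2*M)/((2*M)) = -7 + (2*M)*(1/(2*M)) = -7 + 1 = -6)
((45 + 44)/(6 - 54))*Y(-5) = ((45 + 44)/(6 - 54))*(-6) = (89/(-48))*(-6) = (89*(-1/48))*(-6) = -89/48*(-6) = 89/8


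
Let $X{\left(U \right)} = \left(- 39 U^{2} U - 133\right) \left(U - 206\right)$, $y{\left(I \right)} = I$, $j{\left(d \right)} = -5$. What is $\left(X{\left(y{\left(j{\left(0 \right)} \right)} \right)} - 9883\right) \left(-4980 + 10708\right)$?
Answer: $-5787828960$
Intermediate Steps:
$X{\left(U \right)} = \left(-206 + U\right) \left(-133 - 39 U^{3}\right)$ ($X{\left(U \right)} = \left(- 39 U^{3} - 133\right) \left(-206 + U\right) = \left(-133 - 39 U^{3}\right) \left(-206 + U\right) = \left(-206 + U\right) \left(-133 - 39 U^{3}\right)$)
$\left(X{\left(y{\left(j{\left(0 \right)} \right)} \right)} - 9883\right) \left(-4980 + 10708\right) = \left(\left(27398 - -665 - 39 \left(-5\right)^{4} + 8034 \left(-5\right)^{3}\right) - 9883\right) \left(-4980 + 10708\right) = \left(\left(27398 + 665 - 24375 + 8034 \left(-125\right)\right) - 9883\right) 5728 = \left(\left(27398 + 665 - 24375 - 1004250\right) - 9883\right) 5728 = \left(-1000562 - 9883\right) 5728 = \left(-1010445\right) 5728 = -5787828960$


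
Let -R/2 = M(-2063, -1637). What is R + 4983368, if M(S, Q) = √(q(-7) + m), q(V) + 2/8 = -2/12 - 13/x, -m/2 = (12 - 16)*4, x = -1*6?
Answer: 4983368 - 3*√15 ≈ 4.9834e+6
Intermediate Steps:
x = -6
m = 32 (m = -2*(12 - 16)*4 = -(-8)*4 = -2*(-16) = 32)
q(V) = 7/4 (q(V) = -¼ + (-2/12 - 13/(-6)) = -¼ + (-2*1/12 - 13*(-⅙)) = -¼ + (-⅙ + 13/6) = -¼ + 2 = 7/4)
M(S, Q) = 3*√15/2 (M(S, Q) = √(7/4 + 32) = √(135/4) = 3*√15/2)
R = -3*√15 ≈ -11.619
R + 4983368 = -3*√15 + 4983368 = 4983368 - 3*√15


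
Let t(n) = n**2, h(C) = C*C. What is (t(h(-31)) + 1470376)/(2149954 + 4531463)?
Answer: 2393897/6681417 ≈ 0.35829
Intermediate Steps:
h(C) = C**2
(t(h(-31)) + 1470376)/(2149954 + 4531463) = (((-31)**2)**2 + 1470376)/(2149954 + 4531463) = (961**2 + 1470376)/6681417 = (923521 + 1470376)*(1/6681417) = 2393897*(1/6681417) = 2393897/6681417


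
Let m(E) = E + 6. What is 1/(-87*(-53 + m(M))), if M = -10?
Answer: 1/4959 ≈ 0.00020165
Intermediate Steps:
m(E) = 6 + E
1/(-87*(-53 + m(M))) = 1/(-87*(-53 + (6 - 10))) = 1/(-87*(-53 - 4)) = 1/(-87*(-57)) = 1/4959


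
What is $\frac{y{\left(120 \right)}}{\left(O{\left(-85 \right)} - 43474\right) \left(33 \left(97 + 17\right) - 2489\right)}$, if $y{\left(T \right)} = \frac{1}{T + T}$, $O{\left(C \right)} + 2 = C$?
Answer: $- \frac{1}{13308756720} \approx -7.5138 \cdot 10^{-11}$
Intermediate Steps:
$O{\left(C \right)} = -2 + C$
$y{\left(T \right)} = \frac{1}{2 T}$
$\frac{y{\left(120 \right)}}{\left(O{\left(-85 \right)} - 43474\right) \left(33 \left(97 + 17\right) - 2489\right)} = \frac{\frac{1}{2} \cdot \frac{1}{120}}{\left(\left(-2 - 85\right) - 43474\right) \left(33 \left(97 + 17\right) - 2489\right)} = \frac{\frac{1}{2} \cdot \frac{1}{120}}{\left(-87 - 43474\right) \left(33 \cdot 114 - 2489\right)} = \frac{1}{240 \left(- 43561 \left(3762 - 2489\right)\right)} = \frac{1}{240 \left(\left(-43561\right) 1273\right)} = \frac{1}{240 \left(-55453153\right)} = \frac{1}{240} \left(- \frac{1}{55453153}\right) = - \frac{1}{13308756720}$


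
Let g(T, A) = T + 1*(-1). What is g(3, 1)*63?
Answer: 126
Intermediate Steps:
g(T, A) = -1 + T (g(T, A) = T - 1 = -1 + T)
g(3, 1)*63 = (-1 + 3)*63 = 2*63 = 126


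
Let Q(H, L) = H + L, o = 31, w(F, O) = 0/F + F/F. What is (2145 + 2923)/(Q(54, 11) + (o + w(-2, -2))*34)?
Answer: 5068/1153 ≈ 4.3955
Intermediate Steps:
w(F, O) = 1 (w(F, O) = 0 + 1 = 1)
(2145 + 2923)/(Q(54, 11) + (o + w(-2, -2))*34) = (2145 + 2923)/((54 + 11) + (31 + 1)*34) = 5068/(65 + 32*34) = 5068/(65 + 1088) = 5068/1153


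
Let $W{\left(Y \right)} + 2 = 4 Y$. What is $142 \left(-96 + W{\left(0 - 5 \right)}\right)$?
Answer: $-16756$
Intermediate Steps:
$W{\left(Y \right)} = -2 + 4 Y$
$142 \left(-96 + W{\left(0 - 5 \right)}\right) = 142 \left(-96 + \left(-2 + 4 \left(0 - 5\right)\right)\right) = 142 \left(-96 + \left(-2 + 4 \left(-5\right)\right)\right) = 142 \left(-96 - 22\right) = 142 \left(-118\right) = -16756$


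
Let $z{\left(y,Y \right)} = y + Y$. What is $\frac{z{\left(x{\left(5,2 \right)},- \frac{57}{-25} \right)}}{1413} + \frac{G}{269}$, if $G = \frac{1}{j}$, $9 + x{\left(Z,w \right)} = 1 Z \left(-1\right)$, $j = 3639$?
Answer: $- \frac{95593246}{11526441525} \approx -0.0082934$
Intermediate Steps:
$x{\left(Z,w \right)} = -9 - Z$ ($x{\left(Z,w \right)} = -9 + 1 Z \left(-1\right) = -9 + Z \left(-1\right) = -9 - Z$)
$G = \frac{1}{3639} \approx 0.0002748$
$z{\left(y,Y \right)} = Y + y$
$\frac{z{\left(x{\left(5,2 \right)},- \frac{57}{-25} \right)}}{1413} + \frac{G}{269} = \frac{- \frac{57}{-25} - 14}{1413} + \frac{1}{3639 \cdot 269} = \left(\left(-57\right) \left(- \frac{1}{25}\right) - 14\right) \frac{1}{1413} + \frac{1}{3639} \cdot \frac{1}{269} = \left(\frac{57}{25} - 14\right) \frac{1}{1413} + \frac{1}{978891} = \left(- \frac{293}{25}\right) \frac{1}{1413} + \frac{1}{978891} = - \frac{293}{35325} + \frac{1}{978891} = - \frac{95593246}{11526441525}$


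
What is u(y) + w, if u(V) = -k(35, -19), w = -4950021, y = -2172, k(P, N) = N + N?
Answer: -4949983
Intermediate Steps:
k(P, N) = 2*N
u(V) = 38 (u(V) = -2*(-19) = -1*(-38) = 38)
u(y) + w = 38 - 4950021 = -4949983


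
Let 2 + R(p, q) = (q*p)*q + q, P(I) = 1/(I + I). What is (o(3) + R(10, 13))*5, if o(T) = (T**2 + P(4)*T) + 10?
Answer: 68815/8 ≈ 8601.9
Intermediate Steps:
P(I) = 1/(2*I)
o(T) = 10 + T**2 + T/8 (o(T) = (T**2 + ((1/2)/4)*T) + 10 = (T**2 + ((1/2)*(1/4))*T) + 10 = (T**2 + T/8) + 10 = 10 + T**2 + T/8)
R(p, q) = -2 + q + p*q**2 (R(p, q) = -2 + ((q*p)*q + q) = -2 + ((p*q)*q + q) = -2 + (p*q**2 + q) = -2 + (q + p*q**2) = -2 + q + p*q**2)
(o(3) + R(10, 13))*5 = ((10 + 3**2 + (1/8)*3) + (-2 + 13 + 10*13**2))*5 = ((10 + 9 + 3/8) + (-2 + 13 + 10*169))*5 = (155/8 + (-2 + 13 + 1690))*5 = (155/8 + 1701)*5 = (13763/8)*5 = 68815/8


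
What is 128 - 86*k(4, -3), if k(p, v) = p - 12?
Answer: 816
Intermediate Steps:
k(p, v) = -12 + p
128 - 86*k(4, -3) = 128 - 86*(-12 + 4) = 128 - 86*(-8) = 128 + 688 = 816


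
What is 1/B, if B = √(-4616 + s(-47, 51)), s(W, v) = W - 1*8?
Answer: -I*√519/1557 ≈ -0.014632*I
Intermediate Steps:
s(W, v) = -8 + W (s(W, v) = W - 8 = -8 + W)
B = 3*I*√519 (B = √(-4616 + (-8 - 47)) = √(-4616 - 55) = √(-4671) = 3*I*√519 ≈ 68.345*I)
1/B = 1/(3*I*√519) = -I*√519/1557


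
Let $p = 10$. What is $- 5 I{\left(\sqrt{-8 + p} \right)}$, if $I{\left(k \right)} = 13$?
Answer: $-65$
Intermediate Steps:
$- 5 I{\left(\sqrt{-8 + p} \right)} = \left(-5\right) 13 = -65$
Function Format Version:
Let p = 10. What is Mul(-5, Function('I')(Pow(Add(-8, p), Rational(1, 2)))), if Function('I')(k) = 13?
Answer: -65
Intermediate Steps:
Mul(-5, Function('I')(Pow(Add(-8, p), Rational(1, 2)))) = Mul(-5, 13) = -65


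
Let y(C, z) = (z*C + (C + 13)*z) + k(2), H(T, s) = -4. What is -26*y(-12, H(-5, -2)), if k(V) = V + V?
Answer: -1248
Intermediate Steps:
k(V) = 2*V
y(C, z) = 4 + C*z + z*(13 + C) (y(C, z) = (z*C + (C + 13)*z) + 2*2 = (C*z + (13 + C)*z) + 4 = (C*z + z*(13 + C)) + 4 = 4 + C*z + z*(13 + C))
-26*y(-12, H(-5, -2)) = -26*(4 + 13*(-4) + 2*(-12)*(-4)) = -26*(4 - 52 + 96) = -26*48 = -1248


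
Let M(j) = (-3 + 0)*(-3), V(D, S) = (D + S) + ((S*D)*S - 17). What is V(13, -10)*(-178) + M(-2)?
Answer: -228899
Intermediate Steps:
V(D, S) = -17 + D + S + D*S**2 (V(D, S) = (D + S) + ((D*S)*S - 17) = (D + S) + (D*S**2 - 17) = (D + S) + (-17 + D*S**2) = -17 + D + S + D*S**2)
M(j) = 9 (M(j) = -3*(-3) = 9)
V(13, -10)*(-178) + M(-2) = (-17 + 13 - 10 + 13*(-10)**2)*(-178) + 9 = (-17 + 13 - 10 + 13*100)*(-178) + 9 = (-17 + 13 - 10 + 1300)*(-178) + 9 = 1286*(-178) + 9 = -228908 + 9 = -228899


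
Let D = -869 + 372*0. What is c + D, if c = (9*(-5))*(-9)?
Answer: -464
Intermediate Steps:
c = 405 (c = -45*(-9) = 405)
D = -869 (D = -869 + 0 = -869)
c + D = 405 - 869 = -464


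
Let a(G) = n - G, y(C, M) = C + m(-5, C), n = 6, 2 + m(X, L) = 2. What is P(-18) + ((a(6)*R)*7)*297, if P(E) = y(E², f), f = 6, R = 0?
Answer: 324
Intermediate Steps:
m(X, L) = 0 (m(X, L) = -2 + 2 = 0)
y(C, M) = C (y(C, M) = C + 0 = C)
P(E) = E²
a(G) = 6 - G
P(-18) + ((a(6)*R)*7)*297 = (-18)² + (((6 - 1*6)*0)*7)*297 = 324 + (((6 - 6)*0)*7)*297 = 324 + ((0*0)*7)*297 = 324 + (0*7)*297 = 324 + 0*297 = 324 + 0 = 324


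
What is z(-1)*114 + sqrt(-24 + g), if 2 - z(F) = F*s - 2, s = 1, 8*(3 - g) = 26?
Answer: 570 + I*sqrt(97)/2 ≈ 570.0 + 4.9244*I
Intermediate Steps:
g = -1/4 (g = 3 - 1/8*26 = 3 - 13/4 = -1/4 ≈ -0.25000)
z(F) = 4 - F (z(F) = 2 - (F*1 - 2) = 2 - (F - 2) = 2 - (-2 + F) = 2 + (2 - F) = 4 - F)
z(-1)*114 + sqrt(-24 + g) = (4 - 1*(-1))*114 + sqrt(-24 - 1/4) = (4 + 1)*114 + sqrt(-97/4) = 5*114 + I*sqrt(97)/2 = 570 + I*sqrt(97)/2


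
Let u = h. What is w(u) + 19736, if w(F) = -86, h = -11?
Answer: 19650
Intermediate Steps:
u = -11
w(u) + 19736 = -86 + 19736 = 19650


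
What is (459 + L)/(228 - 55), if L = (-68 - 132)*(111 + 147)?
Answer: -51141/173 ≈ -295.61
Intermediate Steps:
L = -51600 (L = -200*258 = -51600)
(459 + L)/(228 - 55) = (459 - 51600)/(228 - 55) = -51141/173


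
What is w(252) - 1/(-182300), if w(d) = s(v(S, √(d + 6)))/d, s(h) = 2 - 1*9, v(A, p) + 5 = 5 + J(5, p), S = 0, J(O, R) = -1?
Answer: -22783/820350 ≈ -0.027772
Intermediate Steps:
v(A, p) = -1 (v(A, p) = -5 + (5 - 1) = -5 + 4 = -1)
s(h) = -7 (s(h) = 2 - 9 = -7)
w(d) = -7/d
w(252) - 1/(-182300) = -7/252 - 1/(-182300) = -7*1/252 - 1*(-1/182300) = -1/36 + 1/182300 = -22783/820350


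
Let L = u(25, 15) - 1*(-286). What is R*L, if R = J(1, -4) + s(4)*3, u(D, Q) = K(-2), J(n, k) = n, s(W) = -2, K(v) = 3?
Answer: -1445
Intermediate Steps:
u(D, Q) = 3
R = -5 (R = 1 - 2*3 = 1 - 6 = -5)
L = 289 (L = 3 - 1*(-286) = 3 + 286 = 289)
R*L = -5*289 = -1445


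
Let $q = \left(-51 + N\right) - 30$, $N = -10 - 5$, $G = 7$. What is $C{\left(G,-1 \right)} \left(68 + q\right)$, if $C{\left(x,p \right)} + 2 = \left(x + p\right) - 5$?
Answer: $28$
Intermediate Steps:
$N = -15$
$q = -96$ ($q = \left(-51 - 15\right) - 30 = -66 - 30 = -96$)
$C{\left(x,p \right)} = -7 + p + x$ ($C{\left(x,p \right)} = -2 - \left(5 - p - x\right) = -2 + \left(-5 + p + x\right) = -7 + p + x$)
$C{\left(G,-1 \right)} \left(68 + q\right) = \left(-7 - 1 + 7\right) \left(68 - 96\right) = \left(-1\right) \left(-28\right) = 28$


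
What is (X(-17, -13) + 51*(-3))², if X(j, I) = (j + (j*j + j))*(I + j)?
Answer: 60886809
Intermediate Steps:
X(j, I) = (I + j)*(j² + 2*j) (X(j, I) = (j + (j² + j))*(I + j) = (j + (j + j²))*(I + j) = (j² + 2*j)*(I + j) = (I + j)*(j² + 2*j))
(X(-17, -13) + 51*(-3))² = (-17*((-17)² + 2*(-13) + 2*(-17) - 13*(-17)) + 51*(-3))² = (-17*(289 - 26 - 34 + 221) - 153)² = (-17*450 - 153)² = (-7650 - 153)² = (-7803)² = 60886809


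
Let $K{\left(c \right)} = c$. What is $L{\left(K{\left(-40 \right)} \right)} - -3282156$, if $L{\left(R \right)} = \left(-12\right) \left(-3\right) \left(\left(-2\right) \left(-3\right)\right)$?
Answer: $3282372$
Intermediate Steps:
$L{\left(R \right)} = 216$ ($L{\left(R \right)} = 36 \cdot 6 = 216$)
$L{\left(K{\left(-40 \right)} \right)} - -3282156 = 216 - -3282156 = 216 + 3282156 = 3282372$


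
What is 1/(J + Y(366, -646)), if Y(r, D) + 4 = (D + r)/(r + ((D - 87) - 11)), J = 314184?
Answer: 27/8482880 ≈ 3.1829e-6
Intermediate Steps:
Y(r, D) = -4 + (D + r)/(-98 + D + r) (Y(r, D) = -4 + (D + r)/(r + ((D - 87) - 11)) = -4 + (D + r)/(r + ((-87 + D) - 11)) = -4 + (D + r)/(r + (-98 + D)) = -4 + (D + r)/(-98 + D + r))
1/(J + Y(366, -646)) = 1/(314184 + (392 - 3*(-646) - 3*366)/(-98 - 646 + 366)) = 1/(314184 + (392 + 1938 - 1098)/(-378)) = 1/(314184 - 1/378*1232) = 1/(314184 - 88/27) = 1/(8482880/27) = 27/8482880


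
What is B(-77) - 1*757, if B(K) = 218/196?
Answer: -74077/98 ≈ -755.89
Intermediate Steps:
B(K) = 109/98 (B(K) = 218*(1/196) = 109/98)
B(-77) - 1*757 = 109/98 - 1*757 = 109/98 - 757 = -74077/98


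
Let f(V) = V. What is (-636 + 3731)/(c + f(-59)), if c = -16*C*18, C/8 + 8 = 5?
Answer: 3095/6853 ≈ 0.45163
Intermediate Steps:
C = -24 (C = -64 + 8*5 = -64 + 40 = -24)
c = 6912 (c = -16*(-24)*18 = 384*18 = 6912)
(-636 + 3731)/(c + f(-59)) = (-636 + 3731)/(6912 - 59) = 3095/6853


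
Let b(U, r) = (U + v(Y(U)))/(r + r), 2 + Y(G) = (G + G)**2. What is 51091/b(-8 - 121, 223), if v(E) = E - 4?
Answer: 22786586/66429 ≈ 343.02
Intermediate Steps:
Y(G) = -2 + 4*G**2 (Y(G) = -2 + (G + G)**2 = -2 + (2*G)**2 = -2 + 4*G**2)
v(E) = -4 + E
b(U, r) = (-6 + U + 4*U**2)/(2*r) (b(U, r) = (U + (-4 + (-2 + 4*U**2)))/(r + r) = (U + (-6 + 4*U**2))/((2*r)) = (-6 + U + 4*U**2)*(1/(2*r)) = (-6 + U + 4*U**2)/(2*r))
51091/b(-8 - 121, 223) = 51091/(((1/2)*(-6 + (-8 - 121) + 4*(-8 - 121)**2)/223)) = 51091/(((1/2)*(1/223)*(-6 - 129 + 4*(-129)**2))) = 51091/(((1/2)*(1/223)*(-6 - 129 + 4*16641))) = 51091/(((1/2)*(1/223)*(-6 - 129 + 66564))) = 51091/(((1/2)*(1/223)*66429)) = 51091/(66429/446) = 51091*(446/66429) = 22786586/66429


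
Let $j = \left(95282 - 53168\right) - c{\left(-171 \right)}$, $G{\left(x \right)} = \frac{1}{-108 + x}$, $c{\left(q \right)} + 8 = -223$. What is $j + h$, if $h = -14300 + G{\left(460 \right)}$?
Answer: $\frac{9871841}{352} \approx 28045.0$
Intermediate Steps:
$c{\left(q \right)} = -231$ ($c{\left(q \right)} = -8 - 223 = -231$)
$j = 42345$ ($j = \left(95282 - 53168\right) - -231 = \left(95282 - 53168\right) + 231 = 42114 + 231 = 42345$)
$h = - \frac{5033599}{352}$ ($h = -14300 + \frac{1}{-108 + 460} = -14300 + \frac{1}{352} = - \frac{5033599}{352} \approx -14300.0$)
$j + h = 42345 - \frac{5033599}{352} = \frac{9871841}{352}$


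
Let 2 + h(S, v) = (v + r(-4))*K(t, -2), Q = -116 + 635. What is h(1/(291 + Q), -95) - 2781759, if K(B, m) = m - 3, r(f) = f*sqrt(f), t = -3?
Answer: -2781286 + 40*I ≈ -2.7813e+6 + 40.0*I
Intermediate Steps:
r(f) = f**(3/2)
K(B, m) = -3 + m
Q = 519
h(S, v) = -2 - 5*v + 40*I (h(S, v) = -2 + (v + (-4)**(3/2))*(-3 - 2) = -2 + (v - 8*I)*(-5) = -2 + (-5*v + 40*I) = -2 - 5*v + 40*I)
h(1/(291 + Q), -95) - 2781759 = (-2 - 5*(-95) + 40*I) - 2781759 = (-2 + 475 + 40*I) - 2781759 = (473 + 40*I) - 2781759 = -2781286 + 40*I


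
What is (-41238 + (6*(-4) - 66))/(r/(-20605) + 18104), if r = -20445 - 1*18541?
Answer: -47309080/20726217 ≈ -2.2826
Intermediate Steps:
r = -38986 (r = -20445 - 18541 = -38986)
(-41238 + (6*(-4) - 66))/(r/(-20605) + 18104) = (-41238 + (6*(-4) - 66))/(-38986/(-20605) + 18104) = (-41238 + (-24 - 66))/(-38986*(-1/20605) + 18104) = (-41238 - 90)/(38986/20605 + 18104) = -41328/373071906/20605 = -41328*20605/373071906 = -47309080/20726217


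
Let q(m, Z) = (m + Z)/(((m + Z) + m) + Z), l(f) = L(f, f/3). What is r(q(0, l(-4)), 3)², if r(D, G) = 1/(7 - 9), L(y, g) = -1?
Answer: ¼ ≈ 0.25000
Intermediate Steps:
l(f) = -1
q(m, Z) = (Z + m)/(2*Z + 2*m) (q(m, Z) = (Z + m)/(((Z + m) + m) + Z) = (Z + m)/((Z + 2*m) + Z) = (Z + m)/(2*Z + 2*m))
r(D, G) = -½ (r(D, G) = 1/(-2) = -½)
r(q(0, l(-4)), 3)² = (-½)² = ¼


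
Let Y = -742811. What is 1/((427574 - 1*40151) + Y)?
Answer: -1/355388 ≈ -2.8138e-6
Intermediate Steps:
1/((427574 - 1*40151) + Y) = 1/((427574 - 1*40151) - 742811) = 1/((427574 - 40151) - 742811) = 1/(387423 - 742811) = 1/(-355388) = -1/355388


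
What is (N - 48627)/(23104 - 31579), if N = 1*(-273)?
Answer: 652/113 ≈ 5.7699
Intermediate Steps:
N = -273
(N - 48627)/(23104 - 31579) = (-273 - 48627)/(23104 - 31579) = -48900/(-8475) = -48900*(-1/8475) = 652/113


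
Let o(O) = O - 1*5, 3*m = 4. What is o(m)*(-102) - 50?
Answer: 324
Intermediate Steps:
m = 4/3 (m = (⅓)*4 = 4/3 ≈ 1.3333)
o(O) = -5 + O (o(O) = O - 5 = -5 + O)
o(m)*(-102) - 50 = (-5 + 4/3)*(-102) - 50 = -11/3*(-102) - 50 = 374 - 50 = 324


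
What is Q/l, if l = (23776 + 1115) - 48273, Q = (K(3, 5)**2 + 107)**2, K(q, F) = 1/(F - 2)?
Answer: -464648/946971 ≈ -0.49067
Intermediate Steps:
K(q, F) = 1/(-2 + F)
Q = 929296/81 (Q = ((1/(-2 + 5))**2 + 107)**2 = ((1/3)**2 + 107)**2 = (1/9 + 107)**2 = (964/9)**2 = 929296/81 ≈ 11473.)
l = -23382 (l = 24891 - 48273 = -23382)
Q/l = (929296/81)/(-23382) = (929296/81)*(-1/23382) = -464648/946971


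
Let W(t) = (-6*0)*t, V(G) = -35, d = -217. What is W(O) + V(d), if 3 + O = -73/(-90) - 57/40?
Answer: -35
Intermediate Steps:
O = -1301/360 (O = -3 + (-73/(-90) - 57/40) = -3 + (-73*(-1/90) - 57*1/40) = -3 + (73/90 - 57/40) = -3 - 221/360 = -1301/360 ≈ -3.6139)
W(t) = 0 (W(t) = 0*t = 0)
W(O) + V(d) = 0 - 35 = -35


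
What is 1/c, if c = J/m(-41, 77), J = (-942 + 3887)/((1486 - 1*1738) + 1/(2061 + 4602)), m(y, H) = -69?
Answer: 7723745/1308169 ≈ 5.9042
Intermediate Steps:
J = -3924507/335815 (J = 2945/((1486 - 1738) + 1/6663) = 2945/(-252 + 1/6663) = 2945/(-1679075/6663) = 2945*(-6663/1679075) = -3924507/335815 ≈ -11.687)
c = 1308169/7723745 (c = -3924507/335815/(-69) = -3924507/335815*(-1/69) = 1308169/7723745 ≈ 0.16937)
1/c = 1/(1308169/7723745) = 7723745/1308169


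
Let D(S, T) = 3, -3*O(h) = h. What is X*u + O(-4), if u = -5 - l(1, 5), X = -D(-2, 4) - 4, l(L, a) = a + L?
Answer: 235/3 ≈ 78.333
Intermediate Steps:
O(h) = -h/3
l(L, a) = L + a
X = -7 (X = -1*3 - 4 = -3 - 4 = -7)
u = -11 (u = -5 - (1 + 5) = -5 - 1*6 = -5 - 6 = -11)
X*u + O(-4) = -7*(-11) - ⅓*(-4) = 77 + 4/3 = 235/3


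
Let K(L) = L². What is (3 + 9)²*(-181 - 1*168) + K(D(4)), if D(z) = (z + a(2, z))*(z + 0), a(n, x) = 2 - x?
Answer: -50192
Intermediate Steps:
D(z) = 2*z (D(z) = (z + (2 - z))*(z + 0) = 2*z)
(3 + 9)²*(-181 - 1*168) + K(D(4)) = (3 + 9)²*(-181 - 1*168) + (2*4)² = 12²*(-181 - 168) + 8² = 144*(-349) + 64 = -50256 + 64 = -50192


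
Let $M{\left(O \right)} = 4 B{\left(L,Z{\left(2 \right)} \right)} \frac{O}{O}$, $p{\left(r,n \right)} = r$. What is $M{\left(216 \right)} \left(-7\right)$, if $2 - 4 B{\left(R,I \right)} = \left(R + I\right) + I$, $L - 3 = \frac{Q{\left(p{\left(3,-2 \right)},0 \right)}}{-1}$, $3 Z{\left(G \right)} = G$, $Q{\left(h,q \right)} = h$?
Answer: $- \frac{14}{3} \approx -4.6667$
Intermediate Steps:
$Z{\left(G \right)} = \frac{G}{3}$
$L = 0$ ($L = 3 + \frac{3}{-1} = 3 + 3 \left(-1\right) = 3 - 3 = 0$)
$B{\left(R,I \right)} = \frac{1}{2} - \frac{I}{2} - \frac{R}{4}$ ($B{\left(R,I \right)} = \frac{1}{2} - \frac{\left(R + I\right) + I}{4} = \frac{1}{2} - \frac{\left(I + R\right) + I}{4} = \frac{1}{2} - \frac{R + 2 I}{4} = \frac{1}{2} - \left(\frac{I}{2} + \frac{R}{4}\right) = \frac{1}{2} - \frac{I}{2} - \frac{R}{4}$)
$M{\left(O \right)} = \frac{2}{3}$ ($M{\left(O \right)} = 4 \left(\frac{1}{2} - \frac{\frac{1}{3} \cdot 2}{2} - 0\right) \frac{O}{O} = 4 \left(\frac{1}{2} - \frac{1}{3} + 0\right) 1 = 4 \cdot \frac{1}{6} \cdot 1 = \frac{2}{3} \cdot 1 = \frac{2}{3}$)
$M{\left(216 \right)} \left(-7\right) = \frac{2}{3} \left(-7\right) = - \frac{14}{3}$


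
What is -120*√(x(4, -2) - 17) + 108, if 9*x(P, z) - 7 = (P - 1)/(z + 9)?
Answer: 108 - 40*I*√7133/7 ≈ 108.0 - 482.61*I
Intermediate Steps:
x(P, z) = 7/9 + (-1 + P)/(9*(9 + z)) (x(P, z) = 7/9 + ((P - 1)/(z + 9))/9 = 7/9 + ((-1 + P)/(9 + z))/9 = 7/9 + (-1 + P)/(9*(9 + z)))
-120*√(x(4, -2) - 17) + 108 = -120*√((62 + 4 + 7*(-2))/(9*(9 - 2)) - 17) + 108 = -120*√((⅑)*(62 + 4 - 14)/7 - 17) + 108 = -120*√((⅑)*(⅐)*52 - 17) + 108 = -120*√(52/63 - 17) + 108 = -40*I*√7133/7 + 108 = 108 - 40*I*√7133/7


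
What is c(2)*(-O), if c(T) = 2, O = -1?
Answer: 2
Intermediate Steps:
c(2)*(-O) = 2*(-1*(-1)) = 2*1 = 2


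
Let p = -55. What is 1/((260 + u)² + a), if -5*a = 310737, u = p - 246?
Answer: -5/302332 ≈ -1.6538e-5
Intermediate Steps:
u = -301 (u = -55 - 246 = -301)
a = -310737/5 (a = -⅕*310737 = -310737/5 ≈ -62147.)
1/((260 + u)² + a) = 1/((260 - 301)² - 310737/5) = 1/((-41)² - 310737/5) = 1/(1681 - 310737/5) = 1/(-302332/5) = -5/302332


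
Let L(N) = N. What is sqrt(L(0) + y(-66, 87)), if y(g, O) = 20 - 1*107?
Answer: I*sqrt(87) ≈ 9.3274*I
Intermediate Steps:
y(g, O) = -87 (y(g, O) = 20 - 107 = -87)
sqrt(L(0) + y(-66, 87)) = sqrt(0 - 87) = sqrt(-87) = I*sqrt(87)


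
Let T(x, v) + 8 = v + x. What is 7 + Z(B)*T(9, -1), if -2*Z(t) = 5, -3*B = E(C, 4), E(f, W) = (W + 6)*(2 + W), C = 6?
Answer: 7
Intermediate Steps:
E(f, W) = (2 + W)*(6 + W) (E(f, W) = (6 + W)*(2 + W) = (2 + W)*(6 + W))
B = -20 (B = -(12 + 4**2 + 8*4)/3 = -(12 + 16 + 32)/3 = -1/3*60 = -20)
Z(t) = -5/2 (Z(t) = -1/2*5 = -5/2)
T(x, v) = -8 + v + x (T(x, v) = -8 + (v + x) = -8 + v + x)
7 + Z(B)*T(9, -1) = 7 - 5*(-8 - 1 + 9)/2 = 7 - 5/2*0 = 7 + 0 = 7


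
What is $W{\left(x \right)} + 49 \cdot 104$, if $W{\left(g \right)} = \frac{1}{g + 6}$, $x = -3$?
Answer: $\frac{15289}{3} \approx 5096.3$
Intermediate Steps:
$W{\left(g \right)} = \frac{1}{6 + g}$
$W{\left(x \right)} + 49 \cdot 104 = \frac{1}{6 - 3} + 49 \cdot 104 = \frac{1}{3} + 5096 = \frac{15289}{3}$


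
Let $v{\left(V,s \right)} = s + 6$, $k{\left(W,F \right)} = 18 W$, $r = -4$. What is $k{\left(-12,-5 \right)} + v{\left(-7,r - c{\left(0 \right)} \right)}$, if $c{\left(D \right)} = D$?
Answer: $-214$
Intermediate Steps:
$v{\left(V,s \right)} = 6 + s$
$k{\left(-12,-5 \right)} + v{\left(-7,r - c{\left(0 \right)} \right)} = 18 \left(-12\right) + \left(6 - 4\right) = -216 + \left(6 + \left(-4 + 0\right)\right) = -216 + \left(6 - 4\right) = -216 + 2 = -214$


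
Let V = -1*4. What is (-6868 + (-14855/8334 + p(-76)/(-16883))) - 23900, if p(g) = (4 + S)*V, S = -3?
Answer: -4329398267725/140702922 ≈ -30770.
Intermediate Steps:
V = -4
p(g) = -4 (p(g) = (4 - 3)*(-4) = 1*(-4) = -4)
(-6868 + (-14855/8334 + p(-76)/(-16883))) - 23900 = (-6868 + (-14855/8334 - 4/(-16883))) - 23900 = (-6868 + (-14855*1/8334 - 4*(-1/16883))) - 23900 = (-6868 + (-14855/8334 + 4/16883)) - 23900 = (-6868 - 250763629/140702922) - 23900 = -966598431925/140702922 - 23900 = -4329398267725/140702922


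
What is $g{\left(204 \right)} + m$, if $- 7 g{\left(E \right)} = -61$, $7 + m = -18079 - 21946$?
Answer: $- \frac{280163}{7} \approx -40023.0$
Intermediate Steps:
$m = -40032$ ($m = -7 - 40025 = -40032$)
$g{\left(E \right)} = \frac{61}{7}$ ($g{\left(E \right)} = \left(- \frac{1}{7}\right) \left(-61\right) = \frac{61}{7}$)
$g{\left(204 \right)} + m = \frac{61}{7} - 40032 = - \frac{280163}{7}$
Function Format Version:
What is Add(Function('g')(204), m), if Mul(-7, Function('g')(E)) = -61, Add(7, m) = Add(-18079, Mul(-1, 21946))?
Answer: Rational(-280163, 7) ≈ -40023.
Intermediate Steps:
m = -40032 (m = Add(-7, Add(-18079, Mul(-1, 21946))) = Add(-7, Add(-18079, -21946)) = Add(-7, -40025) = -40032)
Function('g')(E) = Rational(61, 7) (Function('g')(E) = Mul(Rational(-1, 7), -61) = Rational(61, 7))
Add(Function('g')(204), m) = Add(Rational(61, 7), -40032) = Rational(-280163, 7)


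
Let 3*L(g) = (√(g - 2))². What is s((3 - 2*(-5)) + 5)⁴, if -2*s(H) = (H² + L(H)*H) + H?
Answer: 2300257521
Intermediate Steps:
L(g) = -⅔ + g/3 (L(g) = (√(g - 2))²/3 = (√(-2 + g))²/3 = (-2 + g)/3 = -⅔ + g/3)
s(H) = -H/2 - H²/2 - H*(-⅔ + H/3)/2 (s(H) = -((H² + (-⅔ + H/3)*H) + H)/2 = -((H² + H*(-⅔ + H/3)) + H)/2 = -(H + H² + H*(-⅔ + H/3))/2 = -H/2 - H²/2 - H*(-⅔ + H/3)/2)
s((3 - 2*(-5)) + 5)⁴ = (-((3 - 2*(-5)) + 5)*(1 + 4*((3 - 2*(-5)) + 5))/6)⁴ = (-((3 + 10) + 5)*(1 + 4*((3 + 10) + 5))/6)⁴ = (-(13 + 5)*(1 + 4*(13 + 5))/6)⁴ = (-⅙*18*(1 + 4*18))⁴ = (-⅙*18*(1 + 72))⁴ = (-⅙*18*73)⁴ = (-219)⁴ = 2300257521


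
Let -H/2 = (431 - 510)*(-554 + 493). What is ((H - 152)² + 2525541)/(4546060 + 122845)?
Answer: 98369641/4668905 ≈ 21.069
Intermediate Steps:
H = -9638 (H = -2*(431 - 510)*(-554 + 493) = -(-158)*(-61) = -2*4819 = -9638)
((H - 152)² + 2525541)/(4546060 + 122845) = ((-9638 - 152)² + 2525541)/(4546060 + 122845) = ((-9790)² + 2525541)/4668905 = (95844100 + 2525541)*(1/4668905) = 98369641*(1/4668905) = 98369641/4668905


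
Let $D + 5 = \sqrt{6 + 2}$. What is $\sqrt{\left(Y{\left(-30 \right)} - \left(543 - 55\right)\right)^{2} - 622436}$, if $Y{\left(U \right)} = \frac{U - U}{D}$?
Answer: $2 i \sqrt{96073} \approx 619.91 i$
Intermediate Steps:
$D = -5 + 2 \sqrt{2}$ ($D = -5 + \sqrt{6 + 2} = -5 + \sqrt{8} = -5 + 2 \sqrt{2} \approx -2.1716$)
$Y{\left(U \right)} = 0$ ($Y{\left(U \right)} = \frac{U - U}{-5 + 2 \sqrt{2}} = \frac{0}{-5 + 2 \sqrt{2}} = 0$)
$\sqrt{\left(Y{\left(-30 \right)} - \left(543 - 55\right)\right)^{2} - 622436} = \sqrt{\left(0 - \left(543 - 55\right)\right)^{2} - 622436} = \sqrt{\left(0 - 488\right)^{2} - 622436} = \sqrt{\left(-488\right)^{2} - 622436} = \sqrt{238144 - 622436} = \sqrt{-384292} = 2 i \sqrt{96073}$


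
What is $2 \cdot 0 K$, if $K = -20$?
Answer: $0$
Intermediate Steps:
$2 \cdot 0 K = 2 \cdot 0 \left(-20\right) = 0 \left(-20\right) = 0$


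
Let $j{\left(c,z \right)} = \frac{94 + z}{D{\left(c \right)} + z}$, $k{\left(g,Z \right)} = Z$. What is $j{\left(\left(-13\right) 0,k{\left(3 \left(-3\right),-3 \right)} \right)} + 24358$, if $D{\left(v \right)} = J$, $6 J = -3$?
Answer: $24332$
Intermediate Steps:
$J = - \frac{1}{2}$ ($J = \frac{1}{6} \left(-3\right) = - \frac{1}{2} \approx -0.5$)
$D{\left(v \right)} = - \frac{1}{2}$
$j{\left(c,z \right)} = \frac{94 + z}{- \frac{1}{2} + z}$
$j{\left(\left(-13\right) 0,k{\left(3 \left(-3\right),-3 \right)} \right)} + 24358 = \frac{2 \left(94 - 3\right)}{-1 + 2 \left(-3\right)} + 24358 = 2 \frac{1}{-1 - 6} \cdot 91 + 24358 = 2 \frac{1}{-7} \cdot 91 + 24358 = 2 \left(- \frac{1}{7}\right) 91 + 24358 = -26 + 24358 = 24332$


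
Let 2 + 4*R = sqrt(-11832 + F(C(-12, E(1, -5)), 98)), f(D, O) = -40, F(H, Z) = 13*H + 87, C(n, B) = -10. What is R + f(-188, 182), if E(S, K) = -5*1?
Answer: -81/2 + 25*I*sqrt(19)/4 ≈ -40.5 + 27.243*I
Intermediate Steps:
E(S, K) = -5
F(H, Z) = 87 + 13*H
R = -1/2 + 25*I*sqrt(19)/4 (R = -1/2 + sqrt(-11832 + (87 + 13*(-10)))/4 = -1/2 + sqrt(-11832 + (87 - 130))/4 = -1/2 + sqrt(-11832 - 43)/4 = -1/2 + sqrt(-11875)/4 = -1/2 + (25*I*sqrt(19))/4 = -1/2 + 25*I*sqrt(19)/4 ≈ -0.5 + 27.243*I)
R + f(-188, 182) = (-1/2 + 25*I*sqrt(19)/4) - 40 = -81/2 + 25*I*sqrt(19)/4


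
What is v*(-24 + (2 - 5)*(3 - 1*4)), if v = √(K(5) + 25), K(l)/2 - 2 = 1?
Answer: -21*√31 ≈ -116.92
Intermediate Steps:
K(l) = 6 (K(l) = 4 + 2*1 = 4 + 2 = 6)
v = √31 (v = √(6 + 25) = √31 ≈ 5.5678)
v*(-24 + (2 - 5)*(3 - 1*4)) = √31*(-24 + (2 - 5)*(3 - 1*4)) = √31*(-24 - 3*(3 - 4)) = √31*(-24 - 3*(-1)) = √31*(-24 + 3) = √31*(-21) = -21*√31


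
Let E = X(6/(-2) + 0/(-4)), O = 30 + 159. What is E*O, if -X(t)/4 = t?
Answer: 2268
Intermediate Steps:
O = 189
X(t) = -4*t
E = 12 (E = -4*(6/(-2) + 0/(-4)) = -4*(6*(-1/2) + 0*(-1/4)) = -4*(-3 + 0) = -4*(-3) = 12)
E*O = 12*189 = 2268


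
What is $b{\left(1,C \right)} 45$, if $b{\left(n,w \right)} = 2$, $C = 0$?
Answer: $90$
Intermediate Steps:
$b{\left(1,C \right)} 45 = 2 \cdot 45 = 90$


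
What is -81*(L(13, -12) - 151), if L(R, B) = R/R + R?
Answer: 11097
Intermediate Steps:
L(R, B) = 1 + R
-81*(L(13, -12) - 151) = -81*((1 + 13) - 151) = -81*(14 - 151) = -81*(-137) = 11097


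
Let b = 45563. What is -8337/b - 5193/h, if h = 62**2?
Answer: -38379441/25020596 ≈ -1.5339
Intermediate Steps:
h = 3844
-8337/b - 5193/h = -8337/45563 - 5193/3844 = -8337*1/45563 - 5193*1/3844 = -1191/6509 - 5193/3844 = -38379441/25020596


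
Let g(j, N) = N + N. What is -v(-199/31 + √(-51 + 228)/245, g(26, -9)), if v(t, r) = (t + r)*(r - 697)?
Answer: -541255/31 + 143*√177/49 ≈ -17421.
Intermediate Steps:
g(j, N) = 2*N
v(t, r) = (-697 + r)*(r + t) (v(t, r) = (r + t)*(-697 + r) = (-697 + r)*(r + t))
-v(-199/31 + √(-51 + 228)/245, g(26, -9)) = -((2*(-9))² - 1394*(-9) - 697*(-199/31 + √(-51 + 228)/245) + (2*(-9))*(-199/31 + √(-51 + 228)/245)) = -((-18)² - 697*(-18) - 697*(-199*1/31 + √177*(1/245)) - 18*(-199*1/31 + √177*(1/245))) = -(324 + 12546 - 697*(-199/31 + √177/245) - 18*(-199/31 + √177/245)) = -(324 + 12546 + (138703/31 - 697*√177/245) + (3582/31 - 18*√177/245)) = -(541255/31 - 143*√177/49) = -541255/31 + 143*√177/49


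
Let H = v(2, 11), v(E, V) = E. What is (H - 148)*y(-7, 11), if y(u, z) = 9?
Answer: -1314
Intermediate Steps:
H = 2
(H - 148)*y(-7, 11) = (2 - 148)*9 = -146*9 = -1314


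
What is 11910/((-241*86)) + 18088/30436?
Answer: 221413/11264581 ≈ 0.019656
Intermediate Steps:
11910/((-241*86)) + 18088/30436 = 11910/(-20726) + 18088*(1/30436) = 11910*(-1/20726) + 646/1087 = -5955/10363 + 646/1087 = 221413/11264581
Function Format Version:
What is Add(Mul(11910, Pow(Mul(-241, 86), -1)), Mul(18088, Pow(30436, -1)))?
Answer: Rational(221413, 11264581) ≈ 0.019656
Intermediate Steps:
Add(Mul(11910, Pow(Mul(-241, 86), -1)), Mul(18088, Pow(30436, -1))) = Add(Mul(11910, Pow(-20726, -1)), Mul(18088, Rational(1, 30436))) = Add(Mul(11910, Rational(-1, 20726)), Rational(646, 1087)) = Add(Rational(-5955, 10363), Rational(646, 1087)) = Rational(221413, 11264581)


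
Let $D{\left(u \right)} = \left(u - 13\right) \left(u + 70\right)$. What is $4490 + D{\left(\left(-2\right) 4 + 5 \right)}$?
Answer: $3418$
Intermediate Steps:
$D{\left(u \right)} = \left(-13 + u\right) \left(70 + u\right)$
$4490 + D{\left(\left(-2\right) 4 + 5 \right)} = 4490 + \left(-910 + \left(\left(-2\right) 4 + 5\right)^{2} + 57 \left(\left(-2\right) 4 + 5\right)\right) = 4490 + \left(-910 + \left(-8 + 5\right)^{2} + 57 \left(-8 + 5\right)\right) = 4490 + \left(-910 + \left(-3\right)^{2} + 57 \left(-3\right)\right) = 4490 - 1072 = 3418$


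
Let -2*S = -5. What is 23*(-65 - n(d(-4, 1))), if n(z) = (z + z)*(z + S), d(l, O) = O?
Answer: -1656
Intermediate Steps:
S = 5/2 (S = -½*(-5) = 5/2 ≈ 2.5000)
n(z) = 2*z*(5/2 + z) (n(z) = (z + z)*(z + 5/2) = (2*z)*(5/2 + z) = 2*z*(5/2 + z))
23*(-65 - n(d(-4, 1))) = 23*(-65 - (5 + 2*1)) = 23*(-65 - (5 + 2)) = 23*(-65 - 7) = 23*(-72) = -1656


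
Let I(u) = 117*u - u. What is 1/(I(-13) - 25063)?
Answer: -1/26571 ≈ -3.7635e-5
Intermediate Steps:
I(u) = 116*u
1/(I(-13) - 25063) = 1/(116*(-13) - 25063) = 1/(-1508 - 25063) = 1/(-26571) = -1/26571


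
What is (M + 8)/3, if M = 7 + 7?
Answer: 22/3 ≈ 7.3333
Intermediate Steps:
M = 14
(M + 8)/3 = (14 + 8)/3 = (1/3)*22 = 22/3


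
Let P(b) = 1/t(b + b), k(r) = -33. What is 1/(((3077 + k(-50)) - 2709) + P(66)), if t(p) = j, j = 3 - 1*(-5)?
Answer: 8/2681 ≈ 0.0029840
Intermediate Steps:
j = 8 (j = 3 + 5 = 8)
t(p) = 8
P(b) = ⅛ (P(b) = 1/8 = ⅛)
1/(((3077 + k(-50)) - 2709) + P(66)) = 1/(((3077 - 33) - 2709) + ⅛) = 1/((3044 - 2709) + ⅛) = 1/(335 + ⅛) = 1/(2681/8) = 8/2681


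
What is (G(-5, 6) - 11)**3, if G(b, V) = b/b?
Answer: -1000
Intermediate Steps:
G(b, V) = 1
(G(-5, 6) - 11)**3 = (1 - 11)**3 = (-10)**3 = -1000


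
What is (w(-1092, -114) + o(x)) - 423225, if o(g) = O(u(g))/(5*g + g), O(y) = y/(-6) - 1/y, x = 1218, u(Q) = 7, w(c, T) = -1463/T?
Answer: -129899049643/306936 ≈ -4.2321e+5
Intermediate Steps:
O(y) = -1/y - y/6 (O(y) = y*(-⅙) - 1/y = -y/6 - 1/y = -1/y - y/6)
o(g) = -55/(252*g) (o(g) = (-1/7 - ⅙*7)/(5*g + g) = (-1*⅐ - 7/6)/((6*g)) = (-⅐ - 7/6)*(1/(6*g)) = -55/(252*g))
(w(-1092, -114) + o(x)) - 423225 = (-1463/(-114) - 55/252/1218) - 423225 = (-1463*(-1/114) - 55/252*1/1218) - 423225 = (77/6 - 55/306936) - 423225 = 3938957/306936 - 423225 = -129899049643/306936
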